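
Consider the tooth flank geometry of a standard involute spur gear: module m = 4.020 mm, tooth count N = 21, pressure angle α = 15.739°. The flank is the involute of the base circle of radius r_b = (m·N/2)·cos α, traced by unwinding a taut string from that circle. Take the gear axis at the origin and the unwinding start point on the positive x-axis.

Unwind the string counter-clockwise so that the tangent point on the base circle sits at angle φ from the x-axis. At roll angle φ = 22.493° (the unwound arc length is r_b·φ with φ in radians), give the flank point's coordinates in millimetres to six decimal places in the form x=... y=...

x=43.638522 y=0.806797

pitch radius r_p = m·N/2 = 4.020·21/2 = 42.210000
base radius r_b = r_p·cos α = 42.210000·cos 15.739° = 40.627434
roll angle φ = 22.493° = 0.39257691 rad
x = r_b·(cos φ + φ·sin φ) = 40.627434·(0.92392628 + 0.39257691·0.38257056) = 43.638522
y = r_b·(sin φ − φ·cos φ) = 40.627434·(0.38257056 − 0.39257691·0.92392628) = 0.806797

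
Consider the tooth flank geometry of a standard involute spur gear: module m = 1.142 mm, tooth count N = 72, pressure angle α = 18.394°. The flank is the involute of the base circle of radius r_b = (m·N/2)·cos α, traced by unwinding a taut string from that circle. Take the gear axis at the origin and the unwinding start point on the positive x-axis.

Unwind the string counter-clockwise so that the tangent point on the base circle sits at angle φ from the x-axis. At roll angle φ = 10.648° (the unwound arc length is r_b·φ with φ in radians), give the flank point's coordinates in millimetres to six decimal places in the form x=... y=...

pitch radius r_p = m·N/2 = 1.142·72/2 = 41.112000
base radius r_b = r_p·cos α = 41.112000·cos 18.394° = 39.011549
roll angle φ = 10.648° = 0.18584266 rad
x = r_b·(cos φ + φ·sin φ) = 39.011549·(0.98278090 + 0.18584266·0.18477475) = 39.679424
y = r_b·(sin φ − φ·cos φ) = 39.011549·(0.18477475 − 0.18584266·0.98278090) = 0.083178

x=39.679424 y=0.083178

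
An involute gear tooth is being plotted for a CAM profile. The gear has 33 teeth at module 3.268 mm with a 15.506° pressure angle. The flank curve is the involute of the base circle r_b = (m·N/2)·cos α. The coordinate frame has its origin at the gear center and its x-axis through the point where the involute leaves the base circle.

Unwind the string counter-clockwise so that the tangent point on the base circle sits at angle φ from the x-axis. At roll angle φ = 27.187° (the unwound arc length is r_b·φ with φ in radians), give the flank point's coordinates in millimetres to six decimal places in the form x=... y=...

pitch radius r_p = m·N/2 = 3.268·33/2 = 53.922000
base radius r_b = r_p·cos α = 53.922000·cos 15.506° = 51.959372
roll angle φ = 27.187° = 0.47450266 rad
x = r_b·(cos φ + φ·sin φ) = 51.959372·(0.88952006 + 0.47450266·0.45689611) = 57.483614
y = r_b·(sin φ − φ·cos φ) = 51.959372·(0.45689611 − 0.47450266·0.88952006) = 1.809042

x=57.483614 y=1.809042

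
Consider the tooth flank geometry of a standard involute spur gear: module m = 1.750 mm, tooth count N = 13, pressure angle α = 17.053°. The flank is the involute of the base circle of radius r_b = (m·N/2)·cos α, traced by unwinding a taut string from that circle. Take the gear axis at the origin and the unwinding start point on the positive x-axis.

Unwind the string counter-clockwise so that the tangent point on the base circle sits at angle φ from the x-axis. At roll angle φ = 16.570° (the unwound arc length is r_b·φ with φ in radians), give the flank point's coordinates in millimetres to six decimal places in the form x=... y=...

x=11.320193 y=0.086949

pitch radius r_p = m·N/2 = 1.750·13/2 = 11.375000
base radius r_b = r_p·cos α = 11.375000·cos 17.053° = 10.874886
roll angle φ = 16.570° = 0.28920106 rad
x = r_b·(cos φ + φ·sin φ) = 10.874886·(0.95847203 + 0.28920106·0.28518655) = 11.320193
y = r_b·(sin φ − φ·cos φ) = 10.874886·(0.28518655 − 0.28920106·0.95847203) = 0.086949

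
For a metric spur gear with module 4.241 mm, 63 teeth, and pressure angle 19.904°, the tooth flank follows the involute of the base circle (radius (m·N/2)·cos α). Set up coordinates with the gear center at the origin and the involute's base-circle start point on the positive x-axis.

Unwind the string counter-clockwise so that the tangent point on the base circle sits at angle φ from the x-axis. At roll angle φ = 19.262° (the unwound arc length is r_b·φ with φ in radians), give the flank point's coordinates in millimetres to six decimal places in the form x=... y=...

x=132.510350 y=1.572995

pitch radius r_p = m·N/2 = 4.241·63/2 = 133.591500
base radius r_b = r_p·cos α = 133.591500·cos 19.904° = 125.611326
roll angle φ = 19.262° = 0.33618532 rad
x = r_b·(cos φ + φ·sin φ) = 125.611326·(0.94401995 + 0.33618532·0.32988837) = 132.510350
y = r_b·(sin φ − φ·cos φ) = 125.611326·(0.32988837 − 0.33618532·0.94401995) = 1.572995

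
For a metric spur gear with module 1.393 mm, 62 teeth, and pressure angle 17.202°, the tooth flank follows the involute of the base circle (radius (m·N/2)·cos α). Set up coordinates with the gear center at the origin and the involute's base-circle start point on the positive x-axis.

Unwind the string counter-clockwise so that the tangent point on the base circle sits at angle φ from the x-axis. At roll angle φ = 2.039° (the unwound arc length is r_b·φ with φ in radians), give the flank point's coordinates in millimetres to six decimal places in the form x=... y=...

x=41.277453 y=0.000620

pitch radius r_p = m·N/2 = 1.393·62/2 = 43.183000
base radius r_b = r_p·cos α = 43.183000·cos 17.202° = 41.251340
roll angle φ = 2.039° = 0.03558726 rad
x = r_b·(cos φ + φ·sin φ) = 41.251340·(0.99936684 + 0.03558726·0.03557975) = 41.277453
y = r_b·(sin φ − φ·cos φ) = 41.251340·(0.03557975 − 0.03558726·0.99936684) = 0.000620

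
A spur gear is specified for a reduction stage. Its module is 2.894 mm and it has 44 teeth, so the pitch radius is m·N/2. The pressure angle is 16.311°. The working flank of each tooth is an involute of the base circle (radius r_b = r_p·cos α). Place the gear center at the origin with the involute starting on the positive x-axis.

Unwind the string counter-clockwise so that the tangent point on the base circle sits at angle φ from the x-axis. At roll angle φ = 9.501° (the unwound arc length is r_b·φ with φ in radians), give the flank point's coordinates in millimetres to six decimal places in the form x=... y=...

x=61.939809 y=0.092620

pitch radius r_p = m·N/2 = 2.894·44/2 = 63.668000
base radius r_b = r_p·cos α = 63.668000·cos 16.311° = 61.105452
roll angle φ = 9.501° = 0.16582373 rad
x = r_b·(cos φ + φ·sin φ) = 61.105452·(0.98628272 + 0.16582373·0.16506482) = 61.939809
y = r_b·(sin φ − φ·cos φ) = 61.105452·(0.16506482 − 0.16582373·0.98628272) = 0.092620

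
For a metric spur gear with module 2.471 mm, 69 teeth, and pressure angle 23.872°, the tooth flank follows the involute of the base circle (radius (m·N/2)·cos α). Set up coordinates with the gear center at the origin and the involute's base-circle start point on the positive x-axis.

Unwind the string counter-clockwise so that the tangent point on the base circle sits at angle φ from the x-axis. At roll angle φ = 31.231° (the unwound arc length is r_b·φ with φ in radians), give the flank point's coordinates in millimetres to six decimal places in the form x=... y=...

pitch radius r_p = m·N/2 = 2.471·69/2 = 85.249500
base radius r_b = r_p·cos α = 85.249500·cos 23.872° = 77.956562
roll angle φ = 31.231° = 0.54508378 rad
x = r_b·(cos φ + φ·sin φ) = 77.956562·(0.85508386 + 0.54508378·0.51848973) = 88.691507
y = r_b·(sin φ − φ·cos φ) = 77.956562·(0.51848973 − 0.54508378·0.85508386) = 4.084720

x=88.691507 y=4.084720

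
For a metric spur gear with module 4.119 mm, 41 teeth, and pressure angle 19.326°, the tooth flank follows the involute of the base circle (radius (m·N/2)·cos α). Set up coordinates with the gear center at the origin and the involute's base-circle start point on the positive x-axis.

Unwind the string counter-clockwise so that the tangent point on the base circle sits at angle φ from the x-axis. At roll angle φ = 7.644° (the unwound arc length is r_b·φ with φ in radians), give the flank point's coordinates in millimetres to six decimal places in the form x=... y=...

x=80.387381 y=0.062959

pitch radius r_p = m·N/2 = 4.119·41/2 = 84.439500
base radius r_b = r_p·cos α = 84.439500·cos 19.326° = 79.681408
roll angle φ = 7.644° = 0.13341297 rad
x = r_b·(cos φ + φ·sin φ) = 79.681408·(0.99111368 + 0.13341297·0.13301755) = 80.387381
y = r_b·(sin φ − φ·cos φ) = 79.681408·(0.13301755 − 0.13341297·0.99111368) = 0.062959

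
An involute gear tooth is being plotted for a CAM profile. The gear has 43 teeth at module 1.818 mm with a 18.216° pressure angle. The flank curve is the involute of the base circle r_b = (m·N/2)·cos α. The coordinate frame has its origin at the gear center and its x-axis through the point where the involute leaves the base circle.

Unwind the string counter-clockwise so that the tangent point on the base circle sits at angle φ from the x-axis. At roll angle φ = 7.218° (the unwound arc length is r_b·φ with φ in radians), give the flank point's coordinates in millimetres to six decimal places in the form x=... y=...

x=37.421599 y=0.024704

pitch radius r_p = m·N/2 = 1.818·43/2 = 39.087000
base radius r_b = r_p·cos α = 39.087000·cos 18.216° = 37.128147
roll angle φ = 7.218° = 0.12597787 rad
x = r_b·(cos φ + φ·sin φ) = 37.128147·(0.99207528 + 0.12597787·0.12564491) = 37.421599
y = r_b·(sin φ − φ·cos φ) = 37.128147·(0.12564491 − 0.12597787·0.99207528) = 0.024704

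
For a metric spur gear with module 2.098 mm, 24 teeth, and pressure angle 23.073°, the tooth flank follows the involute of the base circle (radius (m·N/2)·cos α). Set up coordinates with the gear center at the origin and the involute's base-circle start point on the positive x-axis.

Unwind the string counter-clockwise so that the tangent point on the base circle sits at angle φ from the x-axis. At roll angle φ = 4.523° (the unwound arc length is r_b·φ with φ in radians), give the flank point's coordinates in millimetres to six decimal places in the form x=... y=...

x=23.234135 y=0.003796

pitch radius r_p = m·N/2 = 2.098·24/2 = 25.176000
base radius r_b = r_p·cos α = 25.176000·cos 23.073° = 23.162078
roll angle φ = 4.523° = 0.07894124 rad
x = r_b·(cos φ + φ·sin φ) = 23.162078·(0.99688576 + 0.07894124·0.07885928) = 23.234135
y = r_b·(sin φ − φ·cos φ) = 23.162078·(0.07885928 − 0.07894124·0.99688576) = 0.003796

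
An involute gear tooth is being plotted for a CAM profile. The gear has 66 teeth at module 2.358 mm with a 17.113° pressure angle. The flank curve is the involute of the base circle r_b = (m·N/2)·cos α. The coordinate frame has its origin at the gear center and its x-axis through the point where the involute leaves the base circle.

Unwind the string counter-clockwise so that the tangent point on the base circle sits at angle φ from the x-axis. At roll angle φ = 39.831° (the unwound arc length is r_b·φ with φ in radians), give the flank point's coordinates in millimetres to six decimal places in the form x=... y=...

x=90.225728 y=7.932868

pitch radius r_p = m·N/2 = 2.358·66/2 = 77.814000
base radius r_b = r_p·cos α = 77.814000·cos 17.113° = 74.368884
roll angle φ = 39.831° = 0.69518209 rad
x = r_b·(cos φ + φ·sin φ) = 74.368884·(0.76793708 + 0.69518209·0.64052529) = 90.225728
y = r_b·(sin φ − φ·cos φ) = 74.368884·(0.64052529 − 0.69518209·0.76793708) = 7.932868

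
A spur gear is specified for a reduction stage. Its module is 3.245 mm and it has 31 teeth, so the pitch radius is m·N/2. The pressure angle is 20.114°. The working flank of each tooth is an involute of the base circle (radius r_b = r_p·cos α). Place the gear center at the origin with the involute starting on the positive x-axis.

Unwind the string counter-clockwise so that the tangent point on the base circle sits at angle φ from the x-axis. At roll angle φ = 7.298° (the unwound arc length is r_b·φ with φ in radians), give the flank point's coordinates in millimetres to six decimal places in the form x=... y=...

pitch radius r_p = m·N/2 = 3.245·31/2 = 50.297500
base radius r_b = r_p·cos α = 50.297500·cos 20.114° = 47.229868
roll angle φ = 7.298° = 0.12737413 rad
x = r_b·(cos φ + φ·sin φ) = 47.229868·(0.99189888 + 0.12737413·0.12702998) = 47.611448
y = r_b·(sin φ − φ·cos φ) = 47.229868·(0.12702998 − 0.12737413·0.99189888) = 0.032481

x=47.611448 y=0.032481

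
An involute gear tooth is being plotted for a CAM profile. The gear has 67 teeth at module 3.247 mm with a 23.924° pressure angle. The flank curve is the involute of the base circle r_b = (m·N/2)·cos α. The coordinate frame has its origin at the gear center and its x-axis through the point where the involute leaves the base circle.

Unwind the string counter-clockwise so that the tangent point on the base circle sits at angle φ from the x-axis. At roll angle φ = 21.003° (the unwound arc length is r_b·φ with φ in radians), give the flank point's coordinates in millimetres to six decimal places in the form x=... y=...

pitch radius r_p = m·N/2 = 3.247·67/2 = 108.774500
base radius r_b = r_p·cos α = 108.774500·cos 23.924° = 99.429049
roll angle φ = 21.003° = 0.36657150 rad
x = r_b·(cos φ + φ·sin φ) = 99.429049·(0.93356166 + 0.36657150·0.35841683) = 105.886673
y = r_b·(sin φ − φ·cos φ) = 99.429049·(0.35841683 − 0.36657150·0.93356166) = 1.610724

x=105.886673 y=1.610724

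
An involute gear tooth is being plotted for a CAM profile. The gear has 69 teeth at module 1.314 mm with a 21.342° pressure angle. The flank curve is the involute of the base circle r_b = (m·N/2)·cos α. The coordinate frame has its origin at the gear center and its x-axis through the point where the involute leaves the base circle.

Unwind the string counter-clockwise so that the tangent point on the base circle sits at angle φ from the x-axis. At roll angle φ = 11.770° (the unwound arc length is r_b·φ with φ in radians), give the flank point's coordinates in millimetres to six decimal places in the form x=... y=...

x=43.105821 y=0.121498

pitch radius r_p = m·N/2 = 1.314·69/2 = 45.333000
base radius r_b = r_p·cos α = 45.333000·cos 21.342° = 42.224276
roll angle φ = 11.770° = 0.20542525 rad
x = r_b·(cos φ + φ·sin φ) = 42.224276·(0.97897433 + 0.20542525·0.20398349) = 43.105821
y = r_b·(sin φ − φ·cos φ) = 42.224276·(0.20398349 − 0.20542525·0.97897433) = 0.121498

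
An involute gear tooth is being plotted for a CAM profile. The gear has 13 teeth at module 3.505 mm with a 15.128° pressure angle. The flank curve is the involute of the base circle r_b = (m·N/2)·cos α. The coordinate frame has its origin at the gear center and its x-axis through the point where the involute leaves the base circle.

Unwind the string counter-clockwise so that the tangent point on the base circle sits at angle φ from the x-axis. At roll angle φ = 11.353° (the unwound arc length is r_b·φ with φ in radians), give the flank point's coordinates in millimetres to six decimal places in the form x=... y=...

pitch radius r_p = m·N/2 = 3.505·13/2 = 22.782500
base radius r_b = r_p·cos α = 22.782500·cos 15.128° = 21.992977
roll angle φ = 11.353° = 0.19814723 rad
x = r_b·(cos φ + φ·sin φ) = 21.992977·(0.98043298 + 0.19814723·0.19685315) = 22.420496
y = r_b·(sin φ − φ·cos φ) = 21.992977·(0.19685315 − 0.19814723·0.98043298) = 0.056809

x=22.420496 y=0.056809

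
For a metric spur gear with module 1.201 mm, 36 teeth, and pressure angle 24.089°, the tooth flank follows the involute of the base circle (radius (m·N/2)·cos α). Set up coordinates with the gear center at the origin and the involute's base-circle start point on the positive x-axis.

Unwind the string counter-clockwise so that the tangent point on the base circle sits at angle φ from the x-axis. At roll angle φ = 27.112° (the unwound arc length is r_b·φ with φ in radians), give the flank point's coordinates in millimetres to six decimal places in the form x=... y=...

x=21.822683 y=0.681529

pitch radius r_p = m·N/2 = 1.201·36/2 = 21.618000
base radius r_b = r_p·cos α = 21.618000·cos 24.089° = 19.735344
roll angle φ = 27.112° = 0.47319367 rad
x = r_b·(cos φ + φ·sin φ) = 19.735344·(0.89011738 + 0.47319367·0.45573134) = 21.822683
y = r_b·(sin φ − φ·cos φ) = 19.735344·(0.45573134 − 0.47319367·0.89011738) = 0.681529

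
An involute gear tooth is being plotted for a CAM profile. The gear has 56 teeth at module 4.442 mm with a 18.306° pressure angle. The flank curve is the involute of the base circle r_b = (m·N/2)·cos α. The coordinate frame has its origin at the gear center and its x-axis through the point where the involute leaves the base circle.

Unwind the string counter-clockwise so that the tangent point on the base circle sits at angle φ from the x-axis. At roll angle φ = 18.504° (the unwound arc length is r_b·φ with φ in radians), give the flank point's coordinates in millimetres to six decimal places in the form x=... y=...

x=124.079993 y=1.312060

pitch radius r_p = m·N/2 = 4.442·56/2 = 124.376000
base radius r_b = r_p·cos α = 124.376000·cos 18.306° = 118.081653
roll angle φ = 18.504° = 0.32295572 rad
x = r_b·(cos φ + φ·sin φ) = 118.081653·(0.94830150 + 0.32295572·0.31737086) = 124.079993
y = r_b·(sin φ − φ·cos φ) = 118.081653·(0.31737086 − 0.32295572·0.94830150) = 1.312060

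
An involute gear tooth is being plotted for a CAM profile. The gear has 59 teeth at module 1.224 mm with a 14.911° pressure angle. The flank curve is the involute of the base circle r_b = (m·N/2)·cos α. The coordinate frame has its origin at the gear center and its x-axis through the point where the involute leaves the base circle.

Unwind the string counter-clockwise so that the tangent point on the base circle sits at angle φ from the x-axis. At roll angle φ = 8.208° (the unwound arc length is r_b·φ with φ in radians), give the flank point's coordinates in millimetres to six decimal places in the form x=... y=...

pitch radius r_p = m·N/2 = 1.224·59/2 = 36.108000
base radius r_b = r_p·cos α = 36.108000·cos 14.911° = 34.892124
roll angle φ = 8.208° = 0.14325663 rad
x = r_b·(cos φ + φ·sin φ) = 34.892124·(0.98975631 + 0.14325663·0.14276713) = 35.248326
y = r_b·(sin φ − φ·cos φ) = 34.892124·(0.14276713 − 0.14325663·0.98975631) = 0.034124

x=35.248326 y=0.034124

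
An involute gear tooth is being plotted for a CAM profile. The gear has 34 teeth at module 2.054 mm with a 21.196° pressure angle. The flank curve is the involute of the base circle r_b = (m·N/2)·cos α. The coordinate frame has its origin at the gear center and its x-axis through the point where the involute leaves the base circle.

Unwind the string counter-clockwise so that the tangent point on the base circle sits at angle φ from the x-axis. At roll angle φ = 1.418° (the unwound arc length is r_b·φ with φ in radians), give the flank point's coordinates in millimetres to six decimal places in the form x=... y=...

pitch radius r_p = m·N/2 = 2.054·34/2 = 34.918000
base radius r_b = r_p·cos α = 34.918000·cos 21.196° = 32.555764
roll angle φ = 1.418° = 0.02474877 rad
x = r_b·(cos φ + φ·sin φ) = 32.555764·(0.99969376 + 0.02474877·0.02474624) = 32.565733
y = r_b·(sin φ − φ·cos φ) = 32.555764·(0.02474624 − 0.02474877·0.99969376) = 0.000164

x=32.565733 y=0.000164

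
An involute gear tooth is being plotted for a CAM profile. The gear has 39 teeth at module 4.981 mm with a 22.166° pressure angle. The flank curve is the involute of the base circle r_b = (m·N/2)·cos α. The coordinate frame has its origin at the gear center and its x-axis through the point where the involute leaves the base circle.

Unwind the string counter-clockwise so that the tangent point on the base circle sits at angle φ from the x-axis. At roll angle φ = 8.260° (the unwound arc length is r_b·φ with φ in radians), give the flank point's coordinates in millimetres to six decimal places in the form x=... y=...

pitch radius r_p = m·N/2 = 4.981·39/2 = 97.129500
base radius r_b = r_p·cos α = 97.129500·cos 22.166° = 89.951109
roll angle φ = 8.260° = 0.14416420 rad
x = r_b·(cos φ + φ·sin φ) = 89.951109·(0.98962633 + 0.14416420·0.14366535) = 90.880999
y = r_b·(sin φ − φ·cos φ) = 89.951109·(0.14366535 − 0.14416420·0.98962633) = 0.089651

x=90.880999 y=0.089651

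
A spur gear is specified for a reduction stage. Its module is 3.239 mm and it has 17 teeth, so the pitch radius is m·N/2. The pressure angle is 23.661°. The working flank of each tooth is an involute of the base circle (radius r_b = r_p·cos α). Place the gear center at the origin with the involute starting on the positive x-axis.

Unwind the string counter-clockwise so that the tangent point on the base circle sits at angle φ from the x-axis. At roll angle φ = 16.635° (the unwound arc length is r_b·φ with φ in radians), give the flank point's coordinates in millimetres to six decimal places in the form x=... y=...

x=26.257632 y=0.203990

pitch radius r_p = m·N/2 = 3.239·17/2 = 27.531500
base radius r_b = r_p·cos α = 27.531500·cos 23.661° = 25.217091
roll angle φ = 16.635° = 0.29033552 rad
x = r_b·(cos φ + φ·sin φ) = 25.217091·(0.95814788 + 0.29033552·0.28627372) = 26.257632
y = r_b·(sin φ − φ·cos φ) = 25.217091·(0.28627372 − 0.29033552·0.95814788) = 0.203990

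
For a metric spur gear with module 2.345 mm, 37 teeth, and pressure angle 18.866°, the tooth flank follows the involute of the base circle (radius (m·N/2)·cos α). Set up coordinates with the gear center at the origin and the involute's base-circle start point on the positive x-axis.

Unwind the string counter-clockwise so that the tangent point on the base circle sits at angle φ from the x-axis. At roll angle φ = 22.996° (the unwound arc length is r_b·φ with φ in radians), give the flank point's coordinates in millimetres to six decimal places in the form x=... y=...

pitch radius r_p = m·N/2 = 2.345·37/2 = 43.382500
base radius r_b = r_p·cos α = 43.382500·cos 18.866° = 41.051880
roll angle φ = 22.996° = 0.40135591 rad
x = r_b·(cos φ + φ·sin φ) = 41.051880·(0.92053213 + 0.40135591·0.39066686) = 44.226363
y = r_b·(sin φ − φ·cos φ) = 41.051880·(0.39066686 − 0.40135591·0.92053213) = 0.870540

x=44.226363 y=0.870540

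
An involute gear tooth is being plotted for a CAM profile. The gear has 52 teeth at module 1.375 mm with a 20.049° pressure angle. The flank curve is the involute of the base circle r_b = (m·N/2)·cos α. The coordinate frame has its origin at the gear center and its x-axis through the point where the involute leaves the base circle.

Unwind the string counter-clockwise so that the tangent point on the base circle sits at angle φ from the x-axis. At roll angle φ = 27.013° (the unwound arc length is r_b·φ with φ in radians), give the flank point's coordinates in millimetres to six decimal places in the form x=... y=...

pitch radius r_p = m·N/2 = 1.375·52/2 = 35.750000
base radius r_b = r_p·cos α = 35.750000·cos 20.049° = 33.583542
roll angle φ = 27.013° = 0.47146579 rad
x = r_b·(cos φ + φ·sin φ) = 33.583542·(0.89090349 + 0.47146579·0.45419265) = 37.111150
y = r_b·(sin φ − φ·cos φ) = 33.583542·(0.45419265 − 0.47146579·0.89090349) = 1.147285

x=37.111150 y=1.147285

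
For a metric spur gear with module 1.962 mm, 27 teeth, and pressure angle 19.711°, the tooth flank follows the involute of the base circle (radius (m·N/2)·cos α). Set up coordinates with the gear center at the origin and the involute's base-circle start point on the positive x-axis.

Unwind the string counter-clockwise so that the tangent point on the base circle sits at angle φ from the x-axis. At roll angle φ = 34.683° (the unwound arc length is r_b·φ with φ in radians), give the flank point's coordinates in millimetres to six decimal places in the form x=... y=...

x=29.093395 y=1.776939

pitch radius r_p = m·N/2 = 1.962·27/2 = 26.487000
base radius r_b = r_p·cos α = 26.487000·cos 19.711° = 24.935016
roll angle φ = 34.683° = 0.60533254 rad
x = r_b·(cos φ + φ·sin φ) = 24.935016·(0.82231291 + 0.60533254·0.56903556) = 29.093395
y = r_b·(sin φ − φ·cos φ) = 24.935016·(0.56903556 − 0.60533254·0.82231291) = 1.776939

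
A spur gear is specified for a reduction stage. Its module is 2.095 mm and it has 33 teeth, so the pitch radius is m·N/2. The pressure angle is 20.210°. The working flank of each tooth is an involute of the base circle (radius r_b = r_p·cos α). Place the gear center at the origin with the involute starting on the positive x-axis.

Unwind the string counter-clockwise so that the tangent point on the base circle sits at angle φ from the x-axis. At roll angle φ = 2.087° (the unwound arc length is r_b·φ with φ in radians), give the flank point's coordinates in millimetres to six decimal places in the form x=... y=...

x=32.460787 y=0.000523

pitch radius r_p = m·N/2 = 2.095·33/2 = 34.567500
base radius r_b = r_p·cos α = 34.567500·cos 20.210° = 32.439274
roll angle φ = 2.087° = 0.03642502 rad
x = r_b·(cos φ + φ·sin φ) = 32.439274·(0.99933668 + 0.03642502·0.03641697) = 32.460787
y = r_b·(sin φ − φ·cos φ) = 32.439274·(0.03641697 − 0.03642502·0.99933668) = 0.000523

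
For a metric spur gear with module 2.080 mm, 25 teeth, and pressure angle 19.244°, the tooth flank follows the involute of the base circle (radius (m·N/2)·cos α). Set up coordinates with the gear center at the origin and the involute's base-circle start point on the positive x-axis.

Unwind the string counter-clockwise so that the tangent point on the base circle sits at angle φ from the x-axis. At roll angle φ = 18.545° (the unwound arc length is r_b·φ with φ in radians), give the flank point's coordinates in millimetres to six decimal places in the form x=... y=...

pitch radius r_p = m·N/2 = 2.080·25/2 = 26.000000
base radius r_b = r_p·cos α = 26.000000·cos 19.244° = 24.547212
roll angle φ = 18.545° = 0.32367131 rad
x = r_b·(cos φ + φ·sin φ) = 24.547212·(0.94807415 + 0.32367131·0.31804937) = 25.799552
y = r_b·(sin φ − φ·cos φ) = 24.547212·(0.31804937 − 0.32367131·0.94807415) = 0.274560

x=25.799552 y=0.274560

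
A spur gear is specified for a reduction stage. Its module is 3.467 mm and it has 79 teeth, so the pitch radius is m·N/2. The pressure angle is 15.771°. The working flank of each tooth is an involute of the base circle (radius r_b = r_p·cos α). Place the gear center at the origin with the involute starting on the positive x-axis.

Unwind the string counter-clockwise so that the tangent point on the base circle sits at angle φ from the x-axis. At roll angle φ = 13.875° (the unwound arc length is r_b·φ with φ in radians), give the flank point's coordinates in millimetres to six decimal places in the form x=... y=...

pitch radius r_p = m·N/2 = 3.467·79/2 = 136.946500
base radius r_b = r_p·cos α = 136.946500·cos 15.771° = 131.791243
roll angle φ = 13.875° = 0.24216443 rad
x = r_b·(cos φ + φ·sin φ) = 131.791243·(0.97082121 + 0.24216443·0.23980446) = 135.599129
y = r_b·(sin φ − φ·cos φ) = 131.791243·(0.23980446 − 0.24216443·0.97082121) = 0.620222

x=135.599129 y=0.620222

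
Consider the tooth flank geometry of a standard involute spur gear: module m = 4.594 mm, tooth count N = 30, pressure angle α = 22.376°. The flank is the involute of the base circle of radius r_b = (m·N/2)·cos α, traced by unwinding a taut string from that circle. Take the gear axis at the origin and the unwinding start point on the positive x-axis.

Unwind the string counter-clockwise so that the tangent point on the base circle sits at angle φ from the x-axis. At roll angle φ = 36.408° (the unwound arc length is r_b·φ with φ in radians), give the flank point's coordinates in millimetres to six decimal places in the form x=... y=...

x=75.316481 y=5.232974

pitch radius r_p = m·N/2 = 4.594·30/2 = 68.910000
base radius r_b = r_p·cos α = 68.910000·cos 22.376° = 63.721461
roll angle φ = 36.408° = 0.63543947 rad
x = r_b·(cos φ + φ·sin φ) = 63.721461·(0.80481093 + 0.63543947·0.59353127) = 75.316481
y = r_b·(sin φ − φ·cos φ) = 63.721461·(0.59353127 − 0.63543947·0.80481093) = 5.232974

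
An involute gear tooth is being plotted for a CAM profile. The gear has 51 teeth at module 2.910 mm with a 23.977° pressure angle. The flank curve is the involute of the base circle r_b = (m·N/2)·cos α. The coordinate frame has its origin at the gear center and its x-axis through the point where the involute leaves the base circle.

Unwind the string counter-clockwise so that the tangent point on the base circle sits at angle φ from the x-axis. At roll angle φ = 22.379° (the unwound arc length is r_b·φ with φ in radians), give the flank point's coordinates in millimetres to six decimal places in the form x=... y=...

pitch radius r_p = m·N/2 = 2.910·51/2 = 74.205000
base radius r_b = r_p·cos α = 74.205000·cos 23.977° = 67.801751
roll angle φ = 22.379° = 0.39058723 rad
x = r_b·(cos φ + φ·sin φ) = 67.801751·(0.92468564 + 0.39058723·0.38073149) = 72.778027
y = r_b·(sin φ − φ·cos φ) = 67.801751·(0.38073149 − 0.39058723·0.92468564) = 1.326276

x=72.778027 y=1.326276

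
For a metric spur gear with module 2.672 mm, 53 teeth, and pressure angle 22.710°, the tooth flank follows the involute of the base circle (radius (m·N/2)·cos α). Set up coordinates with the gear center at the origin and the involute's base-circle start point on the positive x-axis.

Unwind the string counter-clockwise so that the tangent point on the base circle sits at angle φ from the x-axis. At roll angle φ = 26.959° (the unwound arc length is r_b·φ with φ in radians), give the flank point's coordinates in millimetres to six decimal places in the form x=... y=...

x=72.153490 y=2.218255

pitch radius r_p = m·N/2 = 2.672·53/2 = 70.808000
base radius r_b = r_p·cos α = 70.808000·cos 22.710° = 65.318307
roll angle φ = 26.959° = 0.47052331 rad
x = r_b·(cos φ + φ·sin φ) = 65.318307·(0.89133116 + 0.47052331·0.45335279) = 72.153490
y = r_b·(sin φ − φ·cos φ) = 65.318307·(0.45335279 − 0.47052331·0.89133116) = 2.218255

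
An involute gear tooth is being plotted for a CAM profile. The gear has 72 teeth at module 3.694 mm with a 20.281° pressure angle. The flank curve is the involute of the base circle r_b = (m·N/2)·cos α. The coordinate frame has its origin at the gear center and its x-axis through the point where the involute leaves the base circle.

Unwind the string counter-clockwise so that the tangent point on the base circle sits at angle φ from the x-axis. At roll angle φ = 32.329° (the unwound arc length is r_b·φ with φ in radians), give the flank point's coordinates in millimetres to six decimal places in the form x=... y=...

pitch radius r_p = m·N/2 = 3.694·72/2 = 132.984000
base radius r_b = r_p·cos α = 132.984000·cos 20.281° = 124.739515
roll angle φ = 32.329° = 0.56424749 rad
x = r_b·(cos φ + φ·sin φ) = 124.739515·(0.84499126 + 0.56424749·0.53478011) = 143.043741
y = r_b·(sin φ − φ·cos φ) = 124.739515·(0.53478011 − 0.56424749·0.84499126) = 7.234381

x=143.043741 y=7.234381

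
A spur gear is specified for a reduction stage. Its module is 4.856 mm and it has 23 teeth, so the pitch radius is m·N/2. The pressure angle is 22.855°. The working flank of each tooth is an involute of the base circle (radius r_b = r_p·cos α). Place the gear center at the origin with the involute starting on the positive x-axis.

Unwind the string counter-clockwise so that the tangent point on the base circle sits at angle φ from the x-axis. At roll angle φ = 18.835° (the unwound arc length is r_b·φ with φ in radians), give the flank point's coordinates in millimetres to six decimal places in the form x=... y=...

x=54.165563 y=0.602802

pitch radius r_p = m·N/2 = 4.856·23/2 = 55.844000
base radius r_b = r_p·cos α = 55.844000·cos 22.855° = 51.459729
roll angle φ = 18.835° = 0.32873276 rad
x = r_b·(cos φ + φ·sin φ) = 51.459729·(0.94645222 + 0.32873276·0.32284391) = 54.165563
y = r_b·(sin φ − φ·cos φ) = 51.459729·(0.32284391 − 0.32873276·0.94645222) = 0.602802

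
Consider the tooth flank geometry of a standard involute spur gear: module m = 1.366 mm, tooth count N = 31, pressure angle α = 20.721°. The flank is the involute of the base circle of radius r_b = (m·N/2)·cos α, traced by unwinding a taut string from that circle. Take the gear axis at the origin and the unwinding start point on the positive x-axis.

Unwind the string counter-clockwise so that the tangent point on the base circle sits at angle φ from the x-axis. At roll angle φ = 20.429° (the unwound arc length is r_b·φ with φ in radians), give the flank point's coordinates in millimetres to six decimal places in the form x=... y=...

pitch radius r_p = m·N/2 = 1.366·31/2 = 21.173000
base radius r_b = r_p·cos α = 21.173000·cos 20.721° = 19.803412
roll angle φ = 20.429° = 0.35655331 rad
x = r_b·(cos φ + φ·sin φ) = 19.803412·(0.93710544 + 0.35655331·0.34904640) = 21.022492
y = r_b·(sin φ − φ·cos φ) = 19.803412·(0.34904640 − 0.35655331·0.93710544) = 0.295434

x=21.022492 y=0.295434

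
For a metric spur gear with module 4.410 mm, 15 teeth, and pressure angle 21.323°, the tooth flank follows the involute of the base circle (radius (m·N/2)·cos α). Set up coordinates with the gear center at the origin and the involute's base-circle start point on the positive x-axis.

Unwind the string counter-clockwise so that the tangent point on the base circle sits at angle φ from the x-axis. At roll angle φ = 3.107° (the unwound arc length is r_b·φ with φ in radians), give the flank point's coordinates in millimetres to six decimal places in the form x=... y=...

pitch radius r_p = m·N/2 = 4.410·15/2 = 33.075000
base radius r_b = r_p·cos α = 33.075000·cos 21.323° = 30.810862
roll angle φ = 3.107° = 0.05422738 rad
x = r_b·(cos φ + φ·sin φ) = 30.810862·(0.99853006 + 0.05422738·0.05420081) = 30.856130
y = r_b·(sin φ − φ·cos φ) = 30.810862·(0.05420081 − 0.05422738·0.99853006) = 0.001637

x=30.856130 y=0.001637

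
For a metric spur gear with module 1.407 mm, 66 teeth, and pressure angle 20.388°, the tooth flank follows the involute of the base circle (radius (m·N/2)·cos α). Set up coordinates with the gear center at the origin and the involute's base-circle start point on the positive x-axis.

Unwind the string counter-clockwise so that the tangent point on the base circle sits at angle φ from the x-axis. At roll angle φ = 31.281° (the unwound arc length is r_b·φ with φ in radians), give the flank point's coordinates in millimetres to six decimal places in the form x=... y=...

pitch radius r_p = m·N/2 = 1.407·66/2 = 46.431000
base radius r_b = r_p·cos α = 46.431000·cos 20.388° = 43.522329
roll angle φ = 31.281° = 0.54595644 rad
x = r_b·(cos φ + φ·sin φ) = 43.522329·(0.85463106 + 0.54595644·0.51923573) = 49.533248
y = r_b·(sin φ − φ·cos φ) = 43.522329·(0.51923573 − 0.54595644·0.85463106) = 2.291207

x=49.533248 y=2.291207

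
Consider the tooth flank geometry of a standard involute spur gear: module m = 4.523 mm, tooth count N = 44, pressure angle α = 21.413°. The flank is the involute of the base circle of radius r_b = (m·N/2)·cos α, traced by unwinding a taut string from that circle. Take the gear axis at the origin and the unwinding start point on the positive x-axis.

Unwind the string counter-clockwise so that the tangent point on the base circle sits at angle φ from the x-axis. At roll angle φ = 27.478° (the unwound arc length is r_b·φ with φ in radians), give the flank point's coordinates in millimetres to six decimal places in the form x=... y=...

x=102.685856 y=3.328364

pitch radius r_p = m·N/2 = 4.523·44/2 = 99.506000
base radius r_b = r_p·cos α = 99.506000·cos 21.413° = 92.637400
roll angle φ = 27.478° = 0.47958157 rad
x = r_b·(cos φ + φ·sin φ) = 92.637400·(0.88718807 + 0.47958157·0.46140799) = 102.685856
y = r_b·(sin φ − φ·cos φ) = 92.637400·(0.46140799 − 0.47958157·0.88718807) = 3.328364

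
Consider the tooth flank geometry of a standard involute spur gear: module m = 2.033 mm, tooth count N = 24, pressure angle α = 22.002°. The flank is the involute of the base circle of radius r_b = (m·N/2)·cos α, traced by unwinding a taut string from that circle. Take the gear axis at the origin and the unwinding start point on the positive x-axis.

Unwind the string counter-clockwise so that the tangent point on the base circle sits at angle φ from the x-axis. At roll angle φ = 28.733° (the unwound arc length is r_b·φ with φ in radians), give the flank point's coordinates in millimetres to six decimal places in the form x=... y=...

x=25.287151 y=0.927194

pitch radius r_p = m·N/2 = 2.033·24/2 = 24.396000
base radius r_b = r_p·cos α = 24.396000·cos 22.002° = 22.619258
roll angle φ = 28.733° = 0.50148545 rad
x = r_b·(cos φ + φ·sin φ) = 22.619258·(0.87686943 + 0.50148545·0.48072862) = 25.287151
y = r_b·(sin φ − φ·cos φ) = 22.619258·(0.48072862 − 0.50148545·0.87686943) = 0.927194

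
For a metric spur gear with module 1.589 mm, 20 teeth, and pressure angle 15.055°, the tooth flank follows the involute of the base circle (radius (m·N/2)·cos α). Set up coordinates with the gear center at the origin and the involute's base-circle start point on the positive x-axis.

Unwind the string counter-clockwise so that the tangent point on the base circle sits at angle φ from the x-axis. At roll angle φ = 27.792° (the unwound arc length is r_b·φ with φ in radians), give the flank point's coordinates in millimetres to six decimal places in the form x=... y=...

x=17.044982 y=0.570129

pitch radius r_p = m·N/2 = 1.589·20/2 = 15.890000
base radius r_b = r_p·cos α = 15.890000·cos 15.055° = 15.344606
roll angle φ = 27.792° = 0.48506191 rad
x = r_b·(cos φ + φ·sin φ) = 15.344606·(0.88464609 + 0.48506191·0.46626312) = 17.044982
y = r_b·(sin φ − φ·cos φ) = 15.344606·(0.46626312 − 0.48506191·0.88464609) = 0.570129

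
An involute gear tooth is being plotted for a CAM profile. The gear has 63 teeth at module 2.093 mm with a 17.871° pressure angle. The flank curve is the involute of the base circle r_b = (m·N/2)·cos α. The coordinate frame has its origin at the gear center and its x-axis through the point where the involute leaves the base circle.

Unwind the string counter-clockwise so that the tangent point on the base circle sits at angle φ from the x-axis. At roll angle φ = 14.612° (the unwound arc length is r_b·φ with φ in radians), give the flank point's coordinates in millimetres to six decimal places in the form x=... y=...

x=64.755880 y=0.344679

pitch radius r_p = m·N/2 = 2.093·63/2 = 65.929500
base radius r_b = r_p·cos α = 65.929500·cos 17.871° = 62.748392
roll angle φ = 14.612° = 0.25502751 rad
x = r_b·(cos φ + φ·sin φ) = 62.748392·(0.96765636 + 0.25502751·0.25227203) = 64.755880
y = r_b·(sin φ − φ·cos φ) = 62.748392·(0.25227203 − 0.25502751·0.96765636) = 0.344679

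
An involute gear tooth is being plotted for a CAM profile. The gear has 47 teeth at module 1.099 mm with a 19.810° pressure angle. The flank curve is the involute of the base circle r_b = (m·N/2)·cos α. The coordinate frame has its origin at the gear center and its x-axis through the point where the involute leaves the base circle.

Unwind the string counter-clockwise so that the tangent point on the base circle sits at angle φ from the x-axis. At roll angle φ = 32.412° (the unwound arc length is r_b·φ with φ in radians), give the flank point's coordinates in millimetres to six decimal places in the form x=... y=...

x=27.880424 y=1.419839

pitch radius r_p = m·N/2 = 1.099·47/2 = 25.826500
base radius r_b = r_p·cos α = 25.826500·cos 19.810° = 24.298130
roll angle φ = 32.412° = 0.56569612 rad
x = r_b·(cos φ + φ·sin φ) = 24.298130·(0.84421568 + 0.56569612·0.53600362) = 27.880424
y = r_b·(sin φ − φ·cos φ) = 24.298130·(0.53600362 − 0.56569612·0.84421568) = 1.419839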